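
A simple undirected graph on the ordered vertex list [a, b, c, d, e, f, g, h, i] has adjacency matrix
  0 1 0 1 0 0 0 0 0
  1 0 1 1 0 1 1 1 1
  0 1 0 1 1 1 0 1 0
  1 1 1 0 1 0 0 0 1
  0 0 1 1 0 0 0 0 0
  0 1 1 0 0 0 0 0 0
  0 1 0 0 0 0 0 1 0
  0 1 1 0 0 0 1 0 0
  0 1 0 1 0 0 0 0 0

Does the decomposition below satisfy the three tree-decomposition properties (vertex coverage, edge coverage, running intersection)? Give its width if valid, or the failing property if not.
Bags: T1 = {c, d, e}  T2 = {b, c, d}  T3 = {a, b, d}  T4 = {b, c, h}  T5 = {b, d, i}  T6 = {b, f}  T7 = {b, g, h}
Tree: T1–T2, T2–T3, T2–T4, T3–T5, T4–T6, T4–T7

No — edge (c,f) lies in no bag.

A tree decomposition must satisfy three properties: every vertex lies in some bag; for every edge, both endpoints lie together in some bag; and for every vertex, the bags containing it form a connected subtree. Here edge (c,f) lies in no bag, so the decomposition is invalid.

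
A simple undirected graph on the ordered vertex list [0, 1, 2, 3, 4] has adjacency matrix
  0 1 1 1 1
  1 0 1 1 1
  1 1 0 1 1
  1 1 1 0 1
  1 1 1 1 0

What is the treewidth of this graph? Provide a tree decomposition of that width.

A single bag containing all 5 vertices is trivially a valid decomposition of width 4. Conversely, {0, 1, 2, 3, 4} is a clique of size 5, and the vertices of any clique must share a bag in every tree decomposition; so some bag has ≥ 5 vertices and tw(G) ≥ 4. Therefore the treewidth is 4.

Treewidth 4.
Bags: B1 = {0, 1, 2, 3, 4}
Tree: (single bag)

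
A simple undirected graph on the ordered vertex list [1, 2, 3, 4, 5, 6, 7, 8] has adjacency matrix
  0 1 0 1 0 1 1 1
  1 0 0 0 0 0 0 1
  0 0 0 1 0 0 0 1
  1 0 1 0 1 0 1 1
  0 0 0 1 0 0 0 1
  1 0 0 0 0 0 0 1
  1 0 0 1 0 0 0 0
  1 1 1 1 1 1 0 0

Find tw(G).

A width-2 tree decomposition is:
Bags: B1 = {3, 4, 8}  B2 = {1, 4, 8}  B3 = {1, 4, 7}  B4 = {1, 6, 8}  B5 = {4, 5, 8}  B6 = {1, 2, 8}
Tree: B1–B2, B2–B3, B2–B4, B1–B5, B4–B6
Every bag has size at most 3, so the width is 3 − 1 = 2 and tw(G) ≤ 2. Conversely, {1, 2, 8} is a clique of size 3, and the vertices of any clique must share a bag in every tree decomposition; so some bag has ≥ 3 vertices and tw(G) ≥ 2. The upper and lower bounds meet at 2, so that is the treewidth.

2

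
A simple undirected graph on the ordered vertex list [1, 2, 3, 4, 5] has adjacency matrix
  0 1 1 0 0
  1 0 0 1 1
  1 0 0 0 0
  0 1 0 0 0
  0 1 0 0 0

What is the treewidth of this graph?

A width-1 tree decomposition is:
Bags: B1 = {1, 3}  B2 = {1, 2}  B3 = {2, 5}  B4 = {2, 4}
Tree: B1–B2, B2–B3, B2–B4
The largest bag has 2 vertices, giving width 1; this decomposition certifies tw(G) ≤ 1. G has an edge, so its treewidth is at least 1. Hence tw(G) = 1 exactly.

1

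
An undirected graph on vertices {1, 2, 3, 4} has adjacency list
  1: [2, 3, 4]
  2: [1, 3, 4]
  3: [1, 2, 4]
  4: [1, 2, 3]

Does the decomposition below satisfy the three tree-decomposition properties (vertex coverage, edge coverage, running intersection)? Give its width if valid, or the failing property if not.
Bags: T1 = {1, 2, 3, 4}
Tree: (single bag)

Yes; width 3.

Every vertex of G appears in some bag (union = {1, 2, 3, 4}); every edge is covered by a bag; and for each vertex v the set of bags containing v is connected in the bag tree. The decomposition is therefore valid. The largest bag has 4 vertices, so the width is 3.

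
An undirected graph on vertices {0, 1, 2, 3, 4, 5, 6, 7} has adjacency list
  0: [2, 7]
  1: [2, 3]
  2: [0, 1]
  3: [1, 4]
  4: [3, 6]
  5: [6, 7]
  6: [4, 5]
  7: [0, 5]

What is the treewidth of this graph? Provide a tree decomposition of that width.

The largest bag has 3 vertices, giving width 2; this decomposition certifies tw(G) ≤ 2. For the lower bound, G contains the cycle 0–7–5–6–4–3–1–2–0, so G is not a forest; only forests have treewidth ≤ 1, hence tw(G) ≥ 2. Combining the bounds, tw(G) = 2.

Treewidth 2.
One such decomposition:
Bags: B1 = {0, 5, 7}  B2 = {0, 5, 6}  B3 = {0, 4, 6}  B4 = {0, 3, 4}  B5 = {0, 1, 3}  B6 = {0, 1, 2}
Tree: B1–B2, B2–B3, B3–B4, B4–B5, B5–B6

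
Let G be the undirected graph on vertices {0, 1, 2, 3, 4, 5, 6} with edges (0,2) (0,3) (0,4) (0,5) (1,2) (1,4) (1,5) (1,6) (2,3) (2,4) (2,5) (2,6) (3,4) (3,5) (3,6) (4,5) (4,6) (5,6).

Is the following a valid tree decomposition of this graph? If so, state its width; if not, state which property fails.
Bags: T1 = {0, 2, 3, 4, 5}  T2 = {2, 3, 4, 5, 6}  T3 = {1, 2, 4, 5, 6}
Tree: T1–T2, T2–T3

Yes; width 4.

Checking the three conditions: (i) the bags cover all of {0, 1, 2, 3, 4, 5, 6}; (ii) for each edge, some bag contains both endpoints; (iii) the bags containing any fixed vertex form a subtree. All hold, so the decomposition is valid with width 5 − 1 = 4.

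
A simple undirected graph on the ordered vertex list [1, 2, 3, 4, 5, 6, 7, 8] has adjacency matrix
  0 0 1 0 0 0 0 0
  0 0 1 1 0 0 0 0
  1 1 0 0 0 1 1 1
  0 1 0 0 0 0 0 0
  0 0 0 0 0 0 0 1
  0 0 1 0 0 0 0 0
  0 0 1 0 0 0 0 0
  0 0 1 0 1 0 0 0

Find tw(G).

1

A width-1 tree decomposition is:
Bags: B1 = {3, 8}  B2 = {3, 6}  B3 = {2, 3}  B4 = {5, 8}  B5 = {3, 7}  B6 = {1, 3}  B7 = {2, 4}
Tree: B1–B2, B1–B3, B1–B4, B2–B5, B5–B6, B3–B7
Every bag has size at most 2, so the width is 2 − 1 = 1 and tw(G) ≤ 1. G has an edge, so its treewidth is at least 1. The upper and lower bounds meet at 1, so that is the treewidth.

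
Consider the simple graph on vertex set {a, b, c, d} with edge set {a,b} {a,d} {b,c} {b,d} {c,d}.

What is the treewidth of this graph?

A width-2 tree decomposition is:
Bags: B1 = {b, c, d}  B2 = {a, b, d}
Tree: B1–B2
Every bag has size at most 3, so the width is 3 − 1 = 2 and tw(G) ≤ 2. Conversely, {b, c, d} is a clique of size 3, and the vertices of any clique must share a bag in every tree decomposition; so some bag has ≥ 3 vertices and tw(G) ≥ 2. Hence tw(G) = 2 exactly.

2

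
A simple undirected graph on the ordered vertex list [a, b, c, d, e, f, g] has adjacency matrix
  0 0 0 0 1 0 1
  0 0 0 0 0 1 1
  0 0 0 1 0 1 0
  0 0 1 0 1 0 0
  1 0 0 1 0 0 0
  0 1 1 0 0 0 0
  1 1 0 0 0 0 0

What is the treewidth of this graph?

A width-2 tree decomposition is:
Bags: B1 = {c, d, f}  B2 = {b, d, f}  B3 = {b, d, g}  B4 = {a, d, g}  B5 = {a, d, e}
Tree: B1–B2, B2–B3, B3–B4, B4–B5
Every bag has size at most 3, so the width is 3 − 1 = 2 and tw(G) ≤ 2. Since d–c–f–b–g–a–e–d is a cycle in G, G is not acyclic. Forests are exactly the graphs of treewidth ≤ 1, so tw(G) ≥ 2. Combining the bounds, tw(G) = 2.

2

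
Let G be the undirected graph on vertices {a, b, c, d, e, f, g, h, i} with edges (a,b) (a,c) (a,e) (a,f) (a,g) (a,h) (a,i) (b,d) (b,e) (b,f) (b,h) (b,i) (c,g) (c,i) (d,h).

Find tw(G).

2

A width-2 tree decomposition is:
Bags: B1 = {a, b, e}  B2 = {a, b, i}  B3 = {a, c, i}  B4 = {a, b, h}  B5 = {a, b, f}  B6 = {a, c, g}  B7 = {b, d, h}
Tree: B1–B2, B2–B3, B1–B4, B2–B5, B3–B6, B4–B7
Every bag has size at most 3, so the width is 3 − 1 = 2 and tw(G) ≤ 2. Conversely, {b, d, h} is a clique of size 3, and the vertices of any clique must share a bag in every tree decomposition; so some bag has ≥ 3 vertices and tw(G) ≥ 2. Therefore the treewidth is 2.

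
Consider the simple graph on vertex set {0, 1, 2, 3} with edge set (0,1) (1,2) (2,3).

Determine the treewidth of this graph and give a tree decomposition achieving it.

Every bag has size at most 2, so the width is 2 − 1 = 1 and tw(G) ≤ 1. G has an edge, so its treewidth is at least 1. Therefore the treewidth is 1.

Treewidth 1.
Bags: B1 = {0, 1}  B2 = {1, 2}  B3 = {2, 3}
Tree: B1–B2, B2–B3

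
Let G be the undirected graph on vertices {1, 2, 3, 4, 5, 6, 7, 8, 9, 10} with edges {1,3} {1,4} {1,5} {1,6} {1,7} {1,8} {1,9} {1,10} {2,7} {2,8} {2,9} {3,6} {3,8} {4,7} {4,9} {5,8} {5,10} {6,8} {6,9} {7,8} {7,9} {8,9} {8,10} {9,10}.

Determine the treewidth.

3

A width-3 tree decomposition is:
Bags: B1 = {2, 7, 8, 9}  B2 = {1, 7, 8, 9}  B3 = {1, 6, 8, 9}  B4 = {1, 3, 6, 8}  B5 = {1, 4, 7, 9}  B6 = {1, 8, 9, 10}  B7 = {1, 5, 8, 10}
Tree: B1–B2, B2–B3, B3–B4, B2–B5, B2–B6, B6–B7
Every bag has size at most 4, so the width is 4 − 1 = 3 and tw(G) ≤ 3. On the other hand G contains the 4-clique {1, 8, 9, 10}. A clique must lie in a single bag of any decomposition, so no decomposition can have width below 3. Hence tw(G) = 3 exactly.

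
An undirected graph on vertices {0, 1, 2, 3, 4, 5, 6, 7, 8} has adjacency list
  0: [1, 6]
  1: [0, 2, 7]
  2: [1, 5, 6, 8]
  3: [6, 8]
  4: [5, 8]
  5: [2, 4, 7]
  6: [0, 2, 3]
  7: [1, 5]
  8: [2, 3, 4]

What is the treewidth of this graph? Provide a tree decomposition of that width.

The largest bag has 4 vertices, giving width 3; this decomposition certifies tw(G) ≤ 3. For the lower bound: the 4 vertex sets {4,5,7}, {1}, {2}, {0,3,6,8} are disjoint, each induces a connected subgraph, and every pair is joined by at least one edge of G. Contracting each set to a single vertex therefore yields K_{4} as a minor, and since treewidth is minor-monotone, tw(G) ≥ tw(K_{4}) = 3. Combining the bounds, tw(G) = 3.

Treewidth 3.
Bags: B1 = {1, 4, 5, 7}  B2 = {1, 2, 4, 5}  B3 = {1, 2, 4, 8}  B4 = {0, 1, 2, 8}  B5 = {0, 2, 6, 8}  B6 = {0, 3, 6, 8}
Tree: B1–B2, B2–B3, B3–B4, B4–B5, B5–B6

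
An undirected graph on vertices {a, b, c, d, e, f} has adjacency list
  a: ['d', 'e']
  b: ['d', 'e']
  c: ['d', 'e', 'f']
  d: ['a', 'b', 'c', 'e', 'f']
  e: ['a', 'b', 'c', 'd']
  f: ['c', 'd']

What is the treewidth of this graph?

2

A width-2 tree decomposition is:
Bags: B1 = {c, d, e}  B2 = {a, d, e}  B3 = {c, d, f}  B4 = {b, d, e}
Tree: B1–B2, B1–B3, B2–B4
Every bag has size at most 3, so the width is 3 − 1 = 2 and tw(G) ≤ 2. Conversely, {c, d, e} is a clique of size 3, and the vertices of any clique must share a bag in every tree decomposition; so some bag has ≥ 3 vertices and tw(G) ≥ 2. Hence tw(G) = 2 exactly.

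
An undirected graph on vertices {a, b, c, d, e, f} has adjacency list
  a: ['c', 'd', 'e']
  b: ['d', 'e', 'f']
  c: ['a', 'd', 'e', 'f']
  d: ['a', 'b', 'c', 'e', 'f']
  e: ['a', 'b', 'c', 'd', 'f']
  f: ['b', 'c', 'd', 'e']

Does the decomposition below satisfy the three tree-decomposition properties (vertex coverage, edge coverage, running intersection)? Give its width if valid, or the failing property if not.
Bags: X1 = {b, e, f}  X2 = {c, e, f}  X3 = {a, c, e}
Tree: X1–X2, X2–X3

A tree decomposition must satisfy three properties: every vertex lies in some bag; for every edge, both endpoints lie together in some bag; and for every vertex, the bags containing it form a connected subtree. Here vertex d appears in no bag, so the decomposition is invalid.

No — vertex d appears in no bag.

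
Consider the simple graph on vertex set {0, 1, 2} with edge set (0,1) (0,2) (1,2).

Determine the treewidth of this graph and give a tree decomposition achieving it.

Treewidth 2.
One such decomposition:
Bags: B1 = {0, 1, 2}
Tree: (single bag)

A single bag containing all 3 vertices is trivially a valid decomposition of width 2. On the other hand G contains the 3-clique {0, 1, 2}. A clique must lie in a single bag of any decomposition, so no decomposition can have width below 2. The upper and lower bounds meet at 2, so that is the treewidth.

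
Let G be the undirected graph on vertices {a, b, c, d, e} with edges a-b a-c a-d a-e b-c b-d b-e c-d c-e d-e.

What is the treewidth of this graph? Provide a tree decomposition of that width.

With just one bag of size 5, the width is 5 − 1 = 4, so tw(G) ≤ 4. On the other hand G contains the 5-clique {a, b, c, d, e}. A clique must lie in a single bag of any decomposition, so no decomposition can have width below 4. Combining the bounds, tw(G) = 4.

Treewidth 4.
One optimal decomposition is:
Bags: B1 = {a, b, c, d, e}
Tree: (single bag)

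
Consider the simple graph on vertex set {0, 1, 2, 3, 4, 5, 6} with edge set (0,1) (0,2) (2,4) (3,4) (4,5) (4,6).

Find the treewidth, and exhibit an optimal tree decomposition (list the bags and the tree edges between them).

Treewidth 1.
One optimal decomposition is:
Bags: B1 = {0, 2}  B2 = {2, 4}  B3 = {0, 1}  B4 = {4, 6}  B5 = {4, 5}  B6 = {3, 4}
Tree: B1–B2, B1–B3, B2–B4, B4–B5, B2–B6

Every bag has size at most 2, so the width is 2 − 1 = 1 and tw(G) ≤ 1. Any graph with an edge has treewidth ≥ 1, and G has the edge 2–0. Therefore the treewidth is 1.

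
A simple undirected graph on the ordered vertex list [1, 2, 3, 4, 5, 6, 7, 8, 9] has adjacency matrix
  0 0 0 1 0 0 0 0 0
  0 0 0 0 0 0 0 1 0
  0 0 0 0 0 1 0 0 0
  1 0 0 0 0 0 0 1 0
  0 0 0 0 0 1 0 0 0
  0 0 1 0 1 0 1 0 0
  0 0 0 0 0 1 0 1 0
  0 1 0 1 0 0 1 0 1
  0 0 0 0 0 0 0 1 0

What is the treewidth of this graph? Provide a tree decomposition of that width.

Treewidth 1.
Bags: B1 = {2, 8}  B2 = {4, 8}  B3 = {7, 8}  B4 = {8, 9}  B5 = {6, 7}  B6 = {1, 4}  B7 = {5, 6}  B8 = {3, 6}
Tree: B1–B2, B1–B3, B1–B4, B3–B5, B2–B6, B5–B7, B5–B8

The largest bag has 2 vertices, giving width 1; this decomposition certifies tw(G) ≤ 1. G has an edge, so its treewidth is at least 1. Combining the bounds, tw(G) = 1.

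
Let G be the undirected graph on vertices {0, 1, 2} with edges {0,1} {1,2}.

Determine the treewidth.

1

A width-1 tree decomposition is:
Bags: B1 = {0, 1}  B2 = {1, 2}
Tree: B1–B2
The largest bag has 2 vertices, giving width 1; this decomposition certifies tw(G) ≤ 1. Any graph with an edge has treewidth ≥ 1, and G has the edge 0–1. Combining the bounds, tw(G) = 1.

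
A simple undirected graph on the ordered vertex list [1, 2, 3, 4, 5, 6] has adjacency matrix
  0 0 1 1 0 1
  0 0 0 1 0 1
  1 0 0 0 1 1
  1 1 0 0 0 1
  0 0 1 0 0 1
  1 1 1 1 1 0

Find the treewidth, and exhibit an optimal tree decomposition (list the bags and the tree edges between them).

Each bag holds 3 vertices, so the decomposition has width 2, which upper-bounds the treewidth. For the lower bound, the 3 vertices {1, 3, 6} are pairwise adjacent, and any tree decomposition puts a clique entirely inside one bag — forcing width ≥ 2. Hence tw(G) = 2 exactly.

Treewidth 2.
One such decomposition:
Bags: B1 = {3, 5, 6}  B2 = {1, 3, 6}  B3 = {1, 4, 6}  B4 = {2, 4, 6}
Tree: B1–B2, B2–B3, B3–B4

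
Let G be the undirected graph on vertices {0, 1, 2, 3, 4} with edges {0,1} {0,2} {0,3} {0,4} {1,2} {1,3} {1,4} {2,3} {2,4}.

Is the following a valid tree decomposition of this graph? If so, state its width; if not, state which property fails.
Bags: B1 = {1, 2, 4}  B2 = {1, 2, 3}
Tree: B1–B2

No — vertex 0 appears in no bag.

A tree decomposition must satisfy three properties: every vertex lies in some bag; for every edge, both endpoints lie together in some bag; and for every vertex, the bags containing it form a connected subtree. Here vertex 0 appears in no bag, so the decomposition is invalid.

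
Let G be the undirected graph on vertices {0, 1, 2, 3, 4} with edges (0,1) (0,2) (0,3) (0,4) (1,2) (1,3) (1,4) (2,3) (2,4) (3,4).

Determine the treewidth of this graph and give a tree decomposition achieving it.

A single bag containing all 5 vertices is trivially a valid decomposition of width 4. On the other hand G contains the 5-clique {0, 1, 2, 3, 4}. A clique must lie in a single bag of any decomposition, so no decomposition can have width below 4. Hence tw(G) = 4 exactly.

Treewidth 4.
Bags: B1 = {0, 1, 2, 3, 4}
Tree: (single bag)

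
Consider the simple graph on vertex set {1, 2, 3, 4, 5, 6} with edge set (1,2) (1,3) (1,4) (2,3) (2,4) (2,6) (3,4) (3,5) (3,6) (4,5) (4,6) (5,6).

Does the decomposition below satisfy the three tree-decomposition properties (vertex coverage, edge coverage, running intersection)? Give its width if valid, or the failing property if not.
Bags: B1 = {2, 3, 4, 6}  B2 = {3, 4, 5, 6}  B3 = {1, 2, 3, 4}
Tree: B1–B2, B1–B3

Vertex coverage: the bags together contain {1, 2, 3, 4, 5, 6}, the full vertex set. Edge coverage: each edge of G has both endpoints in at least one bag. Running intersection: for every vertex, the bags containing it form a connected subtree. All three properties hold, so this is a valid tree decomposition of width max|bag| − 1 = 3, and hence tw(G) ≤ 3.

Yes; width 3.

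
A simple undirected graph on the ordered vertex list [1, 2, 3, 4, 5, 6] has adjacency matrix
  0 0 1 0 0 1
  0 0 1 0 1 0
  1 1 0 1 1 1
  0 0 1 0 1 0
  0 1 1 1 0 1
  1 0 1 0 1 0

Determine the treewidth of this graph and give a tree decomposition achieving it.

Every bag has size at most 3, so the width is 3 − 1 = 2 and tw(G) ≤ 2. Conversely, {1, 3, 6} is a clique of size 3, and the vertices of any clique must share a bag in every tree decomposition; so some bag has ≥ 3 vertices and tw(G) ≥ 2. Combining the bounds, tw(G) = 2.

Treewidth 2.
One such decomposition:
Bags: B1 = {3, 4, 5}  B2 = {3, 5, 6}  B3 = {1, 3, 6}  B4 = {2, 3, 5}
Tree: B1–B2, B2–B3, B1–B4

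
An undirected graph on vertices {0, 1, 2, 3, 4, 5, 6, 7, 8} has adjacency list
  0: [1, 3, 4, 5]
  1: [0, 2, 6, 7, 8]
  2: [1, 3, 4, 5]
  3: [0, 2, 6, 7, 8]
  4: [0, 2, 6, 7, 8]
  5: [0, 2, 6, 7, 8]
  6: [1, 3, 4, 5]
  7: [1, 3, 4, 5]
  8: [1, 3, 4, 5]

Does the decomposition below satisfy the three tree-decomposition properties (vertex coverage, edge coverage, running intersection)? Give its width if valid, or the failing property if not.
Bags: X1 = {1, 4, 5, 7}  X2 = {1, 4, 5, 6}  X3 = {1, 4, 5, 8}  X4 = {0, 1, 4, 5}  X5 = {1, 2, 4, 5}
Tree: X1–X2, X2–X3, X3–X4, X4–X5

No — vertex 3 appears in no bag.

A tree decomposition must satisfy three properties: every vertex lies in some bag; for every edge, both endpoints lie together in some bag; and for every vertex, the bags containing it form a connected subtree. Here vertex 3 appears in no bag, so the decomposition is invalid.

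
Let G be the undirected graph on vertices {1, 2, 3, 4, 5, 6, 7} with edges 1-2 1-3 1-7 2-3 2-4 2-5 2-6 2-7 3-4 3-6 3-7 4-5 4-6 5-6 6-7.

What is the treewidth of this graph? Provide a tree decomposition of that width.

Each bag holds 4 vertices, so the decomposition has width 3, which upper-bounds the treewidth. Conversely, {1, 2, 3, 7} is a clique of size 4, and the vertices of any clique must share a bag in every tree decomposition; so some bag has ≥ 4 vertices and tw(G) ≥ 3. Hence tw(G) = 3 exactly.

Treewidth 3.
One such decomposition:
Bags: B1 = {2, 4, 5, 6}  B2 = {2, 3, 4, 6}  B3 = {2, 3, 6, 7}  B4 = {1, 2, 3, 7}
Tree: B1–B2, B2–B3, B3–B4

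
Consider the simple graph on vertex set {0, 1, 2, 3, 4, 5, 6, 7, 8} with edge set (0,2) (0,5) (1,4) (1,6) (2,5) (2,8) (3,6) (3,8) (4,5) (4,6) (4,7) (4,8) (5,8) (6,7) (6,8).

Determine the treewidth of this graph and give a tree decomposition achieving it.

Each bag holds 3 vertices, so the decomposition has width 2, which upper-bounds the treewidth. Conversely, {0, 2, 5} is a clique of size 3, and the vertices of any clique must share a bag in every tree decomposition; so some bag has ≥ 3 vertices and tw(G) ≥ 2. The upper and lower bounds meet at 2, so that is the treewidth.

Treewidth 2.
Bags: B1 = {1, 4, 6}  B2 = {4, 6, 7}  B3 = {4, 6, 8}  B4 = {4, 5, 8}  B5 = {2, 5, 8}  B6 = {0, 2, 5}  B7 = {3, 6, 8}
Tree: B1–B2, B1–B3, B3–B4, B4–B5, B5–B6, B3–B7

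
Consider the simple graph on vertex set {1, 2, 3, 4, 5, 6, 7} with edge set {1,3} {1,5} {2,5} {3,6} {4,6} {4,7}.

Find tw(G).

A width-1 tree decomposition is:
Bags: B1 = {4, 7}  B2 = {4, 6}  B3 = {3, 6}  B4 = {1, 3}  B5 = {1, 5}  B6 = {2, 5}
Tree: B1–B2, B2–B3, B3–B4, B4–B5, B5–B6
The largest bag has 2 vertices, giving width 1; this decomposition certifies tw(G) ≤ 1. Since G has at least one edge (e.g. 7–4), it is not an edgeless graph, so tw(G) ≥ 1. Hence tw(G) = 1 exactly.

1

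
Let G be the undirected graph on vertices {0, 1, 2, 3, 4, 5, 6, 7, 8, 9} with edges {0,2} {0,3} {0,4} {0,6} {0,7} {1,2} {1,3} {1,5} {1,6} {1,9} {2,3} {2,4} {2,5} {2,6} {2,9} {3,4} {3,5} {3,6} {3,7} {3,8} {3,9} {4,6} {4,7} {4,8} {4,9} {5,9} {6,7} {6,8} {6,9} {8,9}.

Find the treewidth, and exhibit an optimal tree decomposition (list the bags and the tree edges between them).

Treewidth 4.
One optimal decomposition is:
Bags: B1 = {3, 4, 6, 8, 9}  B2 = {2, 3, 4, 6, 9}  B3 = {1, 2, 3, 6, 9}  B4 = {1, 2, 3, 5, 9}  B5 = {0, 2, 3, 4, 6}  B6 = {0, 3, 4, 6, 7}
Tree: B1–B2, B2–B3, B3–B4, B2–B5, B5–B6

The largest bag has 5 vertices, giving width 4; this decomposition certifies tw(G) ≤ 4. On the other hand G contains the 5-clique {1, 2, 3, 5, 9}. A clique must lie in a single bag of any decomposition, so no decomposition can have width below 4. Combining the bounds, tw(G) = 4.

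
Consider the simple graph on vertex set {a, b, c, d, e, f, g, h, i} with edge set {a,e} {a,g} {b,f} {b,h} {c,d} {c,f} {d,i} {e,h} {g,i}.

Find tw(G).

A width-2 tree decomposition is:
Bags: B1 = {c, d, f}  B2 = {b, d, f}  B3 = {b, d, h}  B4 = {d, e, h}  B5 = {a, d, e}  B6 = {a, d, g}  B7 = {d, g, i}
Tree: B1–B2, B2–B3, B3–B4, B4–B5, B5–B6, B6–B7
Each bag holds 3 vertices, so the decomposition has width 2, which upper-bounds the treewidth. Since d–c–f–b–h–e–a–g–i–d is a cycle in G, G is not acyclic. Forests are exactly the graphs of treewidth ≤ 1, so tw(G) ≥ 2. Hence tw(G) = 2 exactly.

2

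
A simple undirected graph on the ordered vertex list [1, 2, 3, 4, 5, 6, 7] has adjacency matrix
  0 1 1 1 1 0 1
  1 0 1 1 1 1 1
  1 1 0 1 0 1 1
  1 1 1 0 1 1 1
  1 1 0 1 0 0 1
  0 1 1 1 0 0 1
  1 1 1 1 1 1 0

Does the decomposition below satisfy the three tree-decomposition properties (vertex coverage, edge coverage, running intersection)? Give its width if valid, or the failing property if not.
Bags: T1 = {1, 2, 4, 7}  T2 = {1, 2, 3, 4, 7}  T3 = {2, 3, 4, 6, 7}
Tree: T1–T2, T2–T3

A tree decomposition must satisfy three properties: every vertex lies in some bag; for every edge, both endpoints lie together in some bag; and for every vertex, the bags containing it form a connected subtree. Here vertex 5 appears in no bag, so the decomposition is invalid.

No — vertex 5 appears in no bag.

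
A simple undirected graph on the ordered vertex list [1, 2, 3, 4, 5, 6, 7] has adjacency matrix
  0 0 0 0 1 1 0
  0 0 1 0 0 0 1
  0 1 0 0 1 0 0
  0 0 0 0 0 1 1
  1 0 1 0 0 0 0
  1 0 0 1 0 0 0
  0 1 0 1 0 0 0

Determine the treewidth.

A width-2 tree decomposition is:
Bags: B1 = {1, 5, 6}  B2 = {4, 5, 6}  B3 = {4, 5, 7}  B4 = {2, 5, 7}  B5 = {2, 3, 5}
Tree: B1–B2, B2–B3, B3–B4, B4–B5
The largest bag has 3 vertices, giving width 2; this decomposition certifies tw(G) ≤ 2. For the lower bound, G contains the cycle 5–1–6–4–7–2–3–5, so G is not a forest; only forests have treewidth ≤ 1, hence tw(G) ≥ 2. The upper and lower bounds meet at 2, so that is the treewidth.

2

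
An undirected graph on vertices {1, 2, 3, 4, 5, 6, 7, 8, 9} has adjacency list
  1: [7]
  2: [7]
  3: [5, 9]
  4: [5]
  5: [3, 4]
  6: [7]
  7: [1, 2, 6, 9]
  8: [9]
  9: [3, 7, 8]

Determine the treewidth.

A width-1 tree decomposition is:
Bags: B1 = {7, 9}  B2 = {6, 7}  B3 = {3, 9}  B4 = {3, 5}  B5 = {1, 7}  B6 = {8, 9}  B7 = {4, 5}  B8 = {2, 7}
Tree: B1–B2, B1–B3, B3–B4, B2–B5, B3–B6, B4–B7, B1–B8
Every bag has size at most 2, so the width is 2 − 1 = 1 and tw(G) ≤ 1. Since G has at least one edge (e.g. 9–7), it is not an edgeless graph, so tw(G) ≥ 1. Therefore the treewidth is 1.

1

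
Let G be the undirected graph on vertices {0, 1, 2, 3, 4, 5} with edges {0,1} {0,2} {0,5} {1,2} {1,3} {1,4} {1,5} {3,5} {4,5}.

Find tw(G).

2

A width-2 tree decomposition is:
Bags: B1 = {0, 1, 2}  B2 = {0, 1, 5}  B3 = {1, 4, 5}  B4 = {1, 3, 5}
Tree: B1–B2, B2–B3, B3–B4
Each bag holds 3 vertices, so the decomposition has width 2, which upper-bounds the treewidth. For the lower bound, the 3 vertices {0, 1, 2} are pairwise adjacent, and any tree decomposition puts a clique entirely inside one bag — forcing width ≥ 2. Therefore the treewidth is 2.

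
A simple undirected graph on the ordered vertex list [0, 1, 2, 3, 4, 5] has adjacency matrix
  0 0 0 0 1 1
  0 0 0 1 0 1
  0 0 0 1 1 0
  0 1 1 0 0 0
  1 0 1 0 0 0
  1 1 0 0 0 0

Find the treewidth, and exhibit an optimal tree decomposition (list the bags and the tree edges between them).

Each bag holds 3 vertices, so the decomposition has width 2, which upper-bounds the treewidth. The edges 2–4–0–5–1–3–2 form a cycle, so G is not a tree and its treewidth is at least 2. Hence tw(G) = 2 exactly.

Treewidth 2.
One such decomposition:
Bags: B1 = {0, 2, 4}  B2 = {0, 2, 5}  B3 = {1, 2, 5}  B4 = {1, 2, 3}
Tree: B1–B2, B2–B3, B3–B4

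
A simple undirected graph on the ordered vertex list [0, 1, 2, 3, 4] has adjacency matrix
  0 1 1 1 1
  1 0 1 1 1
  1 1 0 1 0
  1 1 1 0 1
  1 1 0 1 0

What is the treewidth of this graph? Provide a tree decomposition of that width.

Each bag holds 4 vertices, so the decomposition has width 3, which upper-bounds the treewidth. For the lower bound, the 4 vertices {0, 1, 2, 3} are pairwise adjacent, and any tree decomposition puts a clique entirely inside one bag — forcing width ≥ 3. Combining the bounds, tw(G) = 3.

Treewidth 3.
Bags: B1 = {0, 1, 3, 4}  B2 = {0, 1, 2, 3}
Tree: B1–B2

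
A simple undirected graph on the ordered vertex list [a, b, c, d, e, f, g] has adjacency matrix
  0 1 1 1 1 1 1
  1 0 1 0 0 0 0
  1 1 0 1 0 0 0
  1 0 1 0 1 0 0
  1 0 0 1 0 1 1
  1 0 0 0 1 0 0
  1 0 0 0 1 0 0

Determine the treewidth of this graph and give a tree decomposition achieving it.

The largest bag has 3 vertices, giving width 2; this decomposition certifies tw(G) ≤ 2. For the lower bound, the 3 vertices {a, d, e} are pairwise adjacent, and any tree decomposition puts a clique entirely inside one bag — forcing width ≥ 2. Hence tw(G) = 2 exactly.

Treewidth 2.
One optimal decomposition is:
Bags: B1 = {a, b, c}  B2 = {a, c, d}  B3 = {a, d, e}  B4 = {a, e, f}  B5 = {a, e, g}
Tree: B1–B2, B2–B3, B3–B4, B4–B5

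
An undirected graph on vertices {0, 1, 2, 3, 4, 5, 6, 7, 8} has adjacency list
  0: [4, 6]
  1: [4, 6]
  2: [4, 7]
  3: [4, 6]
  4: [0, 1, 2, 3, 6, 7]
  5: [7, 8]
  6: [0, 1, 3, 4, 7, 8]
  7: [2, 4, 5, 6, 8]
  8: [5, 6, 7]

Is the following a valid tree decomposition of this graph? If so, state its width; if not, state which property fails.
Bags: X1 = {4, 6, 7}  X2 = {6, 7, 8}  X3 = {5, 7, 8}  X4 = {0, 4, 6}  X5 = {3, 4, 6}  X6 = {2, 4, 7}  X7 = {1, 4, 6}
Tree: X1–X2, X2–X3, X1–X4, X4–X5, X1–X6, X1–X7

Vertex coverage: the bags together contain {0, 1, 2, 3, 4, 5, 6, 7, 8}, the full vertex set. Edge coverage: each edge of G has both endpoints in at least one bag. Running intersection: for every vertex, the bags containing it form a connected subtree. All three properties hold, so this is a valid tree decomposition of width max|bag| − 1 = 2, and hence tw(G) ≤ 2.

Yes; width 2.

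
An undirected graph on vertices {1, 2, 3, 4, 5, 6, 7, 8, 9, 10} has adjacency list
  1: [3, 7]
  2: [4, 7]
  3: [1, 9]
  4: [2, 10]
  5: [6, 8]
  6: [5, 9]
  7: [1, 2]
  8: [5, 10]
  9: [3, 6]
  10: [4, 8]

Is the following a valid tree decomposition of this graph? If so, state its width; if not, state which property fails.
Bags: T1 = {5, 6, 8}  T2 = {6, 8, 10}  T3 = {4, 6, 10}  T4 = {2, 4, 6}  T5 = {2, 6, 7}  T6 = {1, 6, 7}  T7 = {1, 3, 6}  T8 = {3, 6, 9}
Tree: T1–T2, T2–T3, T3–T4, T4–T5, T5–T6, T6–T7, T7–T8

Checking the three conditions: (i) the bags cover all of {1, 2, 3, 4, 5, 6, 7, 8, 9, 10}; (ii) for each edge, some bag contains both endpoints; (iii) the bags containing any fixed vertex form a subtree. All hold, so the decomposition is valid with width 3 − 1 = 2.

Yes; width 2.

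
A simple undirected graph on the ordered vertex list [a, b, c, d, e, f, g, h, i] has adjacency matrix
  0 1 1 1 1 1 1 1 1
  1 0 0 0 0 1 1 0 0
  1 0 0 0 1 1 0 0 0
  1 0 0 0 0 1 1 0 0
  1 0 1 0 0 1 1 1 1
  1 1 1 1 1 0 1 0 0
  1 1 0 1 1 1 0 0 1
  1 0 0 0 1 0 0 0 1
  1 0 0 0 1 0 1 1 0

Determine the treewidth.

3

A width-3 tree decomposition is:
Bags: B1 = {a, d, f, g}  B2 = {a, e, f, g}  B3 = {a, e, g, i}  B4 = {a, c, e, f}  B5 = {a, e, h, i}  B6 = {a, b, f, g}
Tree: B1–B2, B2–B3, B2–B4, B3–B5, B2–B6
Each bag holds 4 vertices, so the decomposition has width 3, which upper-bounds the treewidth. For the lower bound, the 4 vertices {a, e, h, i} are pairwise adjacent, and any tree decomposition puts a clique entirely inside one bag — forcing width ≥ 3. Therefore the treewidth is 3.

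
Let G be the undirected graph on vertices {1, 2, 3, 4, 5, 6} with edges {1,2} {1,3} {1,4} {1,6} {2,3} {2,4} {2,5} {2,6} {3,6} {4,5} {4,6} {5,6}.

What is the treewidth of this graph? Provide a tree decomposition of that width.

Treewidth 3.
One such decomposition:
Bags: B1 = {1, 2, 4, 6}  B2 = {1, 2, 3, 6}  B3 = {2, 4, 5, 6}
Tree: B1–B2, B1–B3

Every bag has size at most 4, so the width is 4 − 1 = 3 and tw(G) ≤ 3. On the other hand G contains the 4-clique {1, 2, 3, 6}. A clique must lie in a single bag of any decomposition, so no decomposition can have width below 3. Therefore the treewidth is 3.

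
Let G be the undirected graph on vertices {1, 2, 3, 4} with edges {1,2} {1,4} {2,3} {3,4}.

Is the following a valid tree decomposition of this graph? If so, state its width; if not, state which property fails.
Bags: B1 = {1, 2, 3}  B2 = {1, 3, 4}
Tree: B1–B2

Checking the three conditions: (i) the bags cover all of {1, 2, 3, 4}; (ii) for each edge, some bag contains both endpoints; (iii) the bags containing any fixed vertex form a subtree. All hold, so the decomposition is valid with width 3 − 1 = 2.

Yes; width 2.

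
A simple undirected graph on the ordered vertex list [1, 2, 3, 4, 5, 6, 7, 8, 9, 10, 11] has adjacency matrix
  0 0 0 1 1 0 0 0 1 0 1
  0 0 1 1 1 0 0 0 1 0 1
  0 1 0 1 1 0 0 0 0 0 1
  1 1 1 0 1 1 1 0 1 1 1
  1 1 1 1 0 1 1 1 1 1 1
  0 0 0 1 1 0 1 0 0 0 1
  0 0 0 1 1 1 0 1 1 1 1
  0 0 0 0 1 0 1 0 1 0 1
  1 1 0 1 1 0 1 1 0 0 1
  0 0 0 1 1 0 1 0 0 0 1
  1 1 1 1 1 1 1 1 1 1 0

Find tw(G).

A width-4 tree decomposition is:
Bags: B1 = {4, 5, 7, 10, 11}  B2 = {4, 5, 7, 9, 11}  B3 = {1, 4, 5, 9, 11}  B4 = {5, 7, 8, 9, 11}  B5 = {2, 4, 5, 9, 11}  B6 = {2, 3, 4, 5, 11}  B7 = {4, 5, 6, 7, 11}
Tree: B1–B2, B2–B3, B2–B4, B3–B5, B5–B6, B2–B7
The largest bag has 5 vertices, giving width 4; this decomposition certifies tw(G) ≤ 4. On the other hand G contains the 5-clique {5, 7, 8, 9, 11}. A clique must lie in a single bag of any decomposition, so no decomposition can have width below 4. Hence tw(G) = 4 exactly.

4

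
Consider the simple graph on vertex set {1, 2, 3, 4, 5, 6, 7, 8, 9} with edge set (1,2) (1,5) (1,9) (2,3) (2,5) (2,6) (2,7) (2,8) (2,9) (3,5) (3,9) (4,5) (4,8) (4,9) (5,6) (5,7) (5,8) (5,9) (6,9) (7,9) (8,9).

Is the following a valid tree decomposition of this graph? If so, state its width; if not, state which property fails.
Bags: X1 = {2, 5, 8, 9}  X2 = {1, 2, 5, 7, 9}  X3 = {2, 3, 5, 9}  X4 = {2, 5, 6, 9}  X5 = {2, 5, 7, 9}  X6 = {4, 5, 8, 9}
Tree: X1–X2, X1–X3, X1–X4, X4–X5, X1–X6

A tree decomposition must satisfy three properties: every vertex lies in some bag; for every edge, both endpoints lie together in some bag; and for every vertex, the bags containing it form a connected subtree. Here bags containing vertex 7 are not connected in the tree, so the decomposition is invalid.

No — bags containing vertex 7 are not connected in the tree.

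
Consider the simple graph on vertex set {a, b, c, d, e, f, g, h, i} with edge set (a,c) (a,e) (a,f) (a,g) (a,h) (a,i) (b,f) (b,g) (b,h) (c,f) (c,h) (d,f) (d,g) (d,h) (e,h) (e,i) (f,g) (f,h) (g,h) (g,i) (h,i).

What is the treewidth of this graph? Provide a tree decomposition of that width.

Treewidth 3.
One such decomposition:
Bags: B1 = {a, f, g, h}  B2 = {d, f, g, h}  B3 = {a, g, h, i}  B4 = {a, c, f, h}  B5 = {a, e, h, i}  B6 = {b, f, g, h}
Tree: B1–B2, B1–B3, B1–B4, B3–B5, B2–B6

Every bag has size at most 4, so the width is 4 − 1 = 3 and tw(G) ≤ 3. On the other hand G contains the 4-clique {a, e, h, i}. A clique must lie in a single bag of any decomposition, so no decomposition can have width below 3. The upper and lower bounds meet at 3, so that is the treewidth.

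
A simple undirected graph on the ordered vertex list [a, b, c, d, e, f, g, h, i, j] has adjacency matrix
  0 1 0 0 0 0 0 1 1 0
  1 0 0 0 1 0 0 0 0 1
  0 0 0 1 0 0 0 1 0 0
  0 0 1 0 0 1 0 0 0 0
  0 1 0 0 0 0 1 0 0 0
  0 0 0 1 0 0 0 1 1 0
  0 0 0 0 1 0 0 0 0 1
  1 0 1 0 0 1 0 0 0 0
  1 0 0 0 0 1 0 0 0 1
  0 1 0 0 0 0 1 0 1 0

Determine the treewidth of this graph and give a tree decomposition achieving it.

Each bag holds 3 vertices, so the decomposition has width 2, which upper-bounds the treewidth. For the lower bound, G contains the cycle d–c–h–f–d, so G is not a forest; only forests have treewidth ≤ 1, hence tw(G) ≥ 2. Hence tw(G) = 2 exactly.

Treewidth 2.
Bags: B1 = {c, d, f}  B2 = {c, f, h}  B3 = {f, h, i}  B4 = {a, h, i}  B5 = {a, i, j}  B6 = {a, b, j}  B7 = {b, g, j}  B8 = {b, e, g}
Tree: B1–B2, B2–B3, B3–B4, B4–B5, B5–B6, B6–B7, B7–B8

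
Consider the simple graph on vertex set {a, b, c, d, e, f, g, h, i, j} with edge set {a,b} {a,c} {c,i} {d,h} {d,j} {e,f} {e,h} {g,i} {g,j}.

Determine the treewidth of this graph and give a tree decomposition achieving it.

Treewidth 1.
Bags: B1 = {e, f}  B2 = {e, h}  B3 = {d, h}  B4 = {d, j}  B5 = {g, j}  B6 = {g, i}  B7 = {c, i}  B8 = {a, c}  B9 = {a, b}
Tree: B1–B2, B2–B3, B3–B4, B4–B5, B5–B6, B6–B7, B7–B8, B8–B9

Every bag has size at most 2, so the width is 2 − 1 = 1 and tw(G) ≤ 1. Since G has at least one edge (e.g. f–e), it is not an edgeless graph, so tw(G) ≥ 1. Combining the bounds, tw(G) = 1.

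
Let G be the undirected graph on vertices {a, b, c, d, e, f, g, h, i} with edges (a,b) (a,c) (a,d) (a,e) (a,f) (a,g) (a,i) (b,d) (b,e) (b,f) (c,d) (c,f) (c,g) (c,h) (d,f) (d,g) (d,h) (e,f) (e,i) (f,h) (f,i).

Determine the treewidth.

3

A width-3 tree decomposition is:
Bags: B1 = {a, b, d, f}  B2 = {a, b, e, f}  B3 = {a, c, d, f}  B4 = {c, d, f, h}  B5 = {a, c, d, g}  B6 = {a, e, f, i}
Tree: B1–B2, B1–B3, B3–B4, B3–B5, B2–B6
Every bag has size at most 4, so the width is 4 − 1 = 3 and tw(G) ≤ 3. On the other hand G contains the 4-clique {a, c, d, g}. A clique must lie in a single bag of any decomposition, so no decomposition can have width below 3. Combining the bounds, tw(G) = 3.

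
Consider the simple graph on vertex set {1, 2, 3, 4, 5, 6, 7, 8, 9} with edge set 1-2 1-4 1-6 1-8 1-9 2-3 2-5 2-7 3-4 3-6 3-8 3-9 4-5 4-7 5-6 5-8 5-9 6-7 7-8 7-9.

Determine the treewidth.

A width-4 tree decomposition is:
Bags: B1 = {1, 3, 4, 5, 7}  B2 = {1, 2, 3, 5, 7}  B3 = {1, 3, 5, 7, 9}  B4 = {1, 3, 5, 6, 7}  B5 = {1, 3, 5, 7, 8}
Tree: B1–B2, B2–B3, B3–B4, B4–B5
The largest bag has 5 vertices, giving width 4; this decomposition certifies tw(G) ≤ 4. For the lower bound: the 5 vertex sets {1,4}, {2,3}, {7,9}, {5}, {6} are disjoint, each induces a connected subgraph, and every pair is joined by at least one edge of G. Contracting each set to a single vertex therefore yields K_{5} as a minor, and since treewidth is minor-monotone, tw(G) ≥ tw(K_{5}) = 4. Therefore the treewidth is 4.

4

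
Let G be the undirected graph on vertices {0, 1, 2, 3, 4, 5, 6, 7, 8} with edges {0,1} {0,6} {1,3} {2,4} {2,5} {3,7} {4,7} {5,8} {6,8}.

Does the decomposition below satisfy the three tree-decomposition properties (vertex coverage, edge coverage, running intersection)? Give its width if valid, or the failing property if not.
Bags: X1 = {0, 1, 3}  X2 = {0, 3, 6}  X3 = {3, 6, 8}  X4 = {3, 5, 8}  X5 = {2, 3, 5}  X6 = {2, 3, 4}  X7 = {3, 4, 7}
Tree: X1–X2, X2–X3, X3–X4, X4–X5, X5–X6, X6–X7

Checking the three conditions: (i) the bags cover all of {0, 1, 2, 3, 4, 5, 6, 7, 8}; (ii) for each edge, some bag contains both endpoints; (iii) the bags containing any fixed vertex form a subtree. All hold, so the decomposition is valid with width 3 − 1 = 2.

Yes; width 2.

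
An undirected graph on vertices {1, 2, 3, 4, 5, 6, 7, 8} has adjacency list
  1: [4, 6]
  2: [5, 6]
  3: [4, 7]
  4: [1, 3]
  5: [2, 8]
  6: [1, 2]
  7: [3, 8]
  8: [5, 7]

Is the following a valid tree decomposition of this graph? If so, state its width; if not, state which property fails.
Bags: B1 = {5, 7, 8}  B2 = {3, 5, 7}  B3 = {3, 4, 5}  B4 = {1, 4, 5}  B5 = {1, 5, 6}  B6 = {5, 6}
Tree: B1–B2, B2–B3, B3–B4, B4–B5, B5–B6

No — vertex 2 appears in no bag.

A tree decomposition must satisfy three properties: every vertex lies in some bag; for every edge, both endpoints lie together in some bag; and for every vertex, the bags containing it form a connected subtree. Here vertex 2 appears in no bag, so the decomposition is invalid.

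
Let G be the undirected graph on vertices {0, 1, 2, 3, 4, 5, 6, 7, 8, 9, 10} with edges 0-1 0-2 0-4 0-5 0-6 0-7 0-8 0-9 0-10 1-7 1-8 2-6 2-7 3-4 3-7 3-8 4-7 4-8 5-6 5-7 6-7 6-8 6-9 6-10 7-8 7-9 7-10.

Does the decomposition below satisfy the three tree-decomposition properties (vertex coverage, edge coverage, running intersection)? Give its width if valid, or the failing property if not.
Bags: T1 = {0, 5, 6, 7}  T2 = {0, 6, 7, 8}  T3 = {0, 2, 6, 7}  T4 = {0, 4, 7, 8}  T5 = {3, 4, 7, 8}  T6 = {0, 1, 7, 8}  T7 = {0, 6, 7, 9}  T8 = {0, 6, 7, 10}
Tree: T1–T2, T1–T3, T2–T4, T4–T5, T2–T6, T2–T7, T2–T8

Yes; width 3.

Vertex coverage: the bags together contain {0, 1, 2, 3, 4, 5, 6, 7, 8, 9, 10}, the full vertex set. Edge coverage: each edge of G has both endpoints in at least one bag. Running intersection: for every vertex, the bags containing it form a connected subtree. All three properties hold, so this is a valid tree decomposition of width max|bag| − 1 = 3, and hence tw(G) ≤ 3.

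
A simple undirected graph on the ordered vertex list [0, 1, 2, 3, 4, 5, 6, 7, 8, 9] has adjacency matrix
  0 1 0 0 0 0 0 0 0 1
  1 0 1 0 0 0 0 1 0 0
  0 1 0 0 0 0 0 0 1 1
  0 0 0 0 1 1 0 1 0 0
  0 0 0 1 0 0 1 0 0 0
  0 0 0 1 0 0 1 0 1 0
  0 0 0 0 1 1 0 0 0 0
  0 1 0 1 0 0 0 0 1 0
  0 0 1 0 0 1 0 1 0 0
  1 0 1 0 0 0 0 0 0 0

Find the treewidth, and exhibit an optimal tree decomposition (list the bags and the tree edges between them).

Every bag has size at most 3, so the width is 3 − 1 = 2 and tw(G) ≤ 2. The edges 4–6–5–3–4 form a cycle, so G is not a tree and its treewidth is at least 2. The upper and lower bounds meet at 2, so that is the treewidth.

Treewidth 2.
One optimal decomposition is:
Bags: B1 = {3, 4, 6}  B2 = {3, 5, 6}  B3 = {3, 5, 7}  B4 = {5, 7, 8}  B5 = {1, 7, 8}  B6 = {1, 2, 8}  B7 = {0, 1, 2}  B8 = {0, 2, 9}
Tree: B1–B2, B2–B3, B3–B4, B4–B5, B5–B6, B6–B7, B7–B8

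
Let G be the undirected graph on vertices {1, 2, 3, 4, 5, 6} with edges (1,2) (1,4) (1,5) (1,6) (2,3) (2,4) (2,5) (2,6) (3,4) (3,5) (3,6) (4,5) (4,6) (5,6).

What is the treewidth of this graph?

A width-4 tree decomposition is:
Bags: B1 = {1, 2, 4, 5, 6}  B2 = {2, 3, 4, 5, 6}
Tree: B1–B2
Every bag has size at most 5, so the width is 5 − 1 = 4 and tw(G) ≤ 4. On the other hand G contains the 5-clique {1, 2, 4, 5, 6}. A clique must lie in a single bag of any decomposition, so no decomposition can have width below 4. Hence tw(G) = 4 exactly.

4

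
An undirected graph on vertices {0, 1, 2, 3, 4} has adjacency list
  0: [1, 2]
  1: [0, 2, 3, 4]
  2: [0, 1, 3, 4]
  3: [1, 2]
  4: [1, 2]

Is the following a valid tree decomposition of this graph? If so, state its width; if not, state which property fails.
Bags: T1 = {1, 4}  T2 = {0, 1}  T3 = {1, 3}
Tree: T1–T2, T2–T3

No — vertex 2 appears in no bag.

A tree decomposition must satisfy three properties: every vertex lies in some bag; for every edge, both endpoints lie together in some bag; and for every vertex, the bags containing it form a connected subtree. Here vertex 2 appears in no bag, so the decomposition is invalid.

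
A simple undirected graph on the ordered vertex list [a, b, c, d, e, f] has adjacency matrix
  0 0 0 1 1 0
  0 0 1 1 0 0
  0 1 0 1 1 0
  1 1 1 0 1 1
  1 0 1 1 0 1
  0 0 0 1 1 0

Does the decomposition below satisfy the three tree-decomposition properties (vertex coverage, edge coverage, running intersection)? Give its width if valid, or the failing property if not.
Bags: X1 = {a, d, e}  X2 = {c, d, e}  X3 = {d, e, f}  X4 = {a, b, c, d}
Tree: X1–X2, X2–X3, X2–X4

A tree decomposition must satisfy three properties: every vertex lies in some bag; for every edge, both endpoints lie together in some bag; and for every vertex, the bags containing it form a connected subtree. Here bags containing vertex a are not connected in the tree, so the decomposition is invalid.

No — bags containing vertex a are not connected in the tree.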